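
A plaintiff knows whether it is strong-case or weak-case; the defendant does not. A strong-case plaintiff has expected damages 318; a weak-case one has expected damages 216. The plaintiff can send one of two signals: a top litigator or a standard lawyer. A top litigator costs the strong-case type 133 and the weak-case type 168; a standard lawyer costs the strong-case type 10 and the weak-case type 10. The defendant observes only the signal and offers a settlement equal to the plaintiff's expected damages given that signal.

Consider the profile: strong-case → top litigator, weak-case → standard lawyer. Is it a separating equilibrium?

No

If types separate, top litigator earns payment 318 and standard lawyer earns 216.
Strong-case: top litigator gives 318 − 133 = 185; standard lawyer gives 216 − 10 = 206. Would deviate. ✗
Weak-case: standard lawyer gives 216 − 10 = 206; top litigator gives 318 − 168 = 150. No deviation. ✓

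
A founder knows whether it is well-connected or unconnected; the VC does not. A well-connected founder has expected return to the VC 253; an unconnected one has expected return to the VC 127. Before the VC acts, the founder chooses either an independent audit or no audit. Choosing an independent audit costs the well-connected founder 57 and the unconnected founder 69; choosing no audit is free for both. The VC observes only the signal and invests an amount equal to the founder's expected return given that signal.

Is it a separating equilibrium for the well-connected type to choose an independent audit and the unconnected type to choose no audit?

Under separation the VC infers type exactly: audit → well-connected (pays 253), no audit → unconnected (pays 127).
Well-connected: audit gives 253 − 57 = 196; no audit gives 127 − 0 = 127. No deviation. ✓
Unconnected: no audit gives 127 − 0 = 127; audit gives 253 − 69 = 184. Would deviate. ✗

No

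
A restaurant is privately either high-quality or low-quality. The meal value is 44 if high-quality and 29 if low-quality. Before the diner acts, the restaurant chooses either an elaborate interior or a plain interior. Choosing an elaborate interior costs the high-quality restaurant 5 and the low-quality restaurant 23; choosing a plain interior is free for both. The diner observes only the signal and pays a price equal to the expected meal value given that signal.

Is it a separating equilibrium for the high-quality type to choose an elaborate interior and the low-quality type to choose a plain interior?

Yes

If types separate, elaborate interior earns payment 44 and plain interior earns 29.
High-quality: elaborate interior gives 44 − 5 = 39; plain interior gives 29 − 0 = 29. No deviation. ✓
Low-quality: plain interior gives 29 − 0 = 29; elaborate interior gives 44 − 23 = 21. No deviation. ✓
Both incentive constraints hold.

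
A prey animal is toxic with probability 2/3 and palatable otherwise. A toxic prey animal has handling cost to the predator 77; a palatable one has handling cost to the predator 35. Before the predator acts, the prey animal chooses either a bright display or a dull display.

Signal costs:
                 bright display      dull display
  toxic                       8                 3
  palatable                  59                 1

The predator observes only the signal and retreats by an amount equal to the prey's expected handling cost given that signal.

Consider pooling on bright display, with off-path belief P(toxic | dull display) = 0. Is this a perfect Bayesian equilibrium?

At the pooled signal (bright display) the predator holds the prior 2/3 and pays 2/3·77 + 1/3·35 = 63. Off-path (dull display) belief 0 gives 0·77 + 1·35 = 35.
Toxic: bright display gives 63 − 8 = 55; dull display gives 35 − 3 = 32. Stays. ✓
Palatable: bright display gives 63 − 59 = 4; dull display gives 35 − 1 = 34. Deviates. ✗

No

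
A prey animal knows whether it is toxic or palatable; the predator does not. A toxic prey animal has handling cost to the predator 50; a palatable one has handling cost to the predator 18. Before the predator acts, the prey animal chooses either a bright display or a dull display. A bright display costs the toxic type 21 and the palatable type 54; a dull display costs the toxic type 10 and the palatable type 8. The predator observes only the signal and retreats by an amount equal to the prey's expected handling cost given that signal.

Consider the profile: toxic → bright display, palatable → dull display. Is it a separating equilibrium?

Under separation the predator infers type exactly: bright display → toxic (pays 50), dull display → palatable (pays 18).
Toxic: bright display gives 50 − 21 = 29; dull display gives 18 − 10 = 8. No deviation. ✓
Palatable: dull display gives 18 − 8 = 10; bright display gives 50 − 54 = -4. No deviation. ✓
Both incentive constraints hold.

Yes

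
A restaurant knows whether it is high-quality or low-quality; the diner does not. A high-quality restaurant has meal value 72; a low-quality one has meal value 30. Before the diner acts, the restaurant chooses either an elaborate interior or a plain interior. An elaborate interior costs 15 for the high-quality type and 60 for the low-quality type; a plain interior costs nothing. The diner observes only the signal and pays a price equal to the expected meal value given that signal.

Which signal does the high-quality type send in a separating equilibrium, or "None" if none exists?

Try high-quality → elaborate interior, low-quality → plain interior:
  If types separate, elaborate interior earns payment 72 and plain interior earns 30.
  High-quality: elaborate interior gives 72 − 15 = 57; plain interior gives 30 − 0 = 30. No deviation. ✓
  Low-quality: plain interior gives 30 − 0 = 30; elaborate interior gives 72 − 60 = 12. No deviation. ✓
Both hold — the high-quality type sends elaborate interior.

elaborate interior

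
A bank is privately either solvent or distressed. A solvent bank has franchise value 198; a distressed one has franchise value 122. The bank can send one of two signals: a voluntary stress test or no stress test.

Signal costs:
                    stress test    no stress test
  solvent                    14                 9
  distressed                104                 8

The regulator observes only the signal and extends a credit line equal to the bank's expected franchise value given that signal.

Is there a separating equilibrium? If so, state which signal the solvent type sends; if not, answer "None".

stress test

Try solvent → stress test, distressed → no stress test:
  If types separate, stress test earns payment 198 and no stress test earns 122.
  Solvent: stress test gives 198 − 14 = 184; no stress test gives 122 − 9 = 113. No deviation. ✓
  Distressed: no stress test gives 122 − 8 = 114; stress test gives 198 − 104 = 94. No deviation. ✓
Both hold — the solvent type sends stress test.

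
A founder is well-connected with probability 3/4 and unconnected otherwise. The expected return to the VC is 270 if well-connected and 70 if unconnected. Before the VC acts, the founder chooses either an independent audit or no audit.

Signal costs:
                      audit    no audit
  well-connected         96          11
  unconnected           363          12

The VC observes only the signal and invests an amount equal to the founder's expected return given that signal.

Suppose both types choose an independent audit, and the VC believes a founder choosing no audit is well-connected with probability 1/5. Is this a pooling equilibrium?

At the pooled signal (audit) the VC holds the prior 3/4 and pays 3/4·270 + 1/4·70 = 220. Off-path (no audit) belief 1/5 gives 1/5·270 + 4/5·70 = 110.
Well-connected: audit gives 220 − 96 = 124; no audit gives 110 − 11 = 99. Stays. ✓
Unconnected: audit gives 220 − 363 = -143; no audit gives 110 − 12 = 98. Deviates. ✗

No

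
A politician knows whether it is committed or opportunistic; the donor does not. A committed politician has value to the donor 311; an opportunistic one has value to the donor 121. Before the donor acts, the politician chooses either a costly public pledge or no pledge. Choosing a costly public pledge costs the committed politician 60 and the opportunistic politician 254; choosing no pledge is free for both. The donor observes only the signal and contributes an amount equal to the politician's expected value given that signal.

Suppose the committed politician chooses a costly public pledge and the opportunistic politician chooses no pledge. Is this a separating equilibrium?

If types separate, pledge earns payment 311 and no pledge earns 121.
Committed: pledge gives 311 − 60 = 251; no pledge gives 121 − 0 = 121. No deviation. ✓
Opportunistic: no pledge gives 121 − 0 = 121; pledge gives 311 − 254 = 57. No deviation. ✓
Neither type gains from mimicking the other.

Yes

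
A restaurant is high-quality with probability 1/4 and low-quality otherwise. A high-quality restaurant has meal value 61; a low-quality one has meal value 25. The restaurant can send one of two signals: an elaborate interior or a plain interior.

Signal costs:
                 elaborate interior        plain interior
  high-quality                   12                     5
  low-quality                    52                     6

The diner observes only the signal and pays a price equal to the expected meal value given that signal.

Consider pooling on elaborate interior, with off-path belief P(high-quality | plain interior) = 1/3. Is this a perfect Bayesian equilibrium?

On the equilibrium path (elaborate interior) the diner holds the prior 1/4 and pays 1/4·61 + 3/4·25 = 34. Off-path (plain interior) belief 1/3 gives 1/3·61 + 2/3·25 = 37.
High-quality: elaborate interior gives 34 − 12 = 22; plain interior gives 37 − 5 = 32. Deviates. ✗
Low-quality: elaborate interior gives 34 − 52 = -18; plain interior gives 37 − 6 = 31. Deviates. ✗

No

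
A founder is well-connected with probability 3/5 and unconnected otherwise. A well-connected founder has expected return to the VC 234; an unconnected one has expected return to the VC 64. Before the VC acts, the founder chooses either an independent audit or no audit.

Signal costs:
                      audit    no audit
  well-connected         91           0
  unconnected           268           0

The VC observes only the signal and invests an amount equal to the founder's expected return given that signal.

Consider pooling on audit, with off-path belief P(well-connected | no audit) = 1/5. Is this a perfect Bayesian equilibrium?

On the equilibrium path (audit) the VC holds the prior 3/5 and pays 3/5·234 + 2/5·64 = 166. Off-path (no audit) belief 1/5 gives 1/5·234 + 4/5·64 = 98.
Well-connected: audit gives 166 − 91 = 75; no audit gives 98 − 0 = 98. Deviates. ✗
Unconnected: audit gives 166 − 268 = -102; no audit gives 98 − 0 = 98. Deviates. ✗

No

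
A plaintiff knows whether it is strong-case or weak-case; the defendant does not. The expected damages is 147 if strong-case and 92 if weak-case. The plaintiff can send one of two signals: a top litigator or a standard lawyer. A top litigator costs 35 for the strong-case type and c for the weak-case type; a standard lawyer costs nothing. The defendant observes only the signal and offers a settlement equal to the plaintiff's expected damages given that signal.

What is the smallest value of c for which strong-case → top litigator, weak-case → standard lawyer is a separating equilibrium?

55

Under separation: top litigator → strong-case (pays 147); standard lawyer → weak-case (pays 92).
Strong-case: 147 − 35 = 112 ≥ 92 − 0 = 92. Holds regardless of c. ✓
Weak-case: 92 − 0 ≥ 147 − c, so c ≥ 147 − 92 = 55.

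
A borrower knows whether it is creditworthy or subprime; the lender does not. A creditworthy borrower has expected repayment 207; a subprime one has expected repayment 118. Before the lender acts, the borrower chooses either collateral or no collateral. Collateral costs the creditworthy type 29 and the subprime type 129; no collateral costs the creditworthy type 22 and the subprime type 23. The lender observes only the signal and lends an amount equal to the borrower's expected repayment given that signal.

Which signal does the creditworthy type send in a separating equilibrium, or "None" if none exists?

Try creditworthy → collateral, subprime → no collateral:
  Under separation the lender infers type exactly: collateral → creditworthy (pays 207), no collateral → subprime (pays 118).
  Creditworthy: collateral gives 207 − 29 = 178; no collateral gives 118 − 22 = 96. No deviation. ✓
  Subprime: no collateral gives 118 − 23 = 95; collateral gives 207 − 129 = 78. No deviation. ✓
Both hold — the creditworthy type sends collateral.

collateral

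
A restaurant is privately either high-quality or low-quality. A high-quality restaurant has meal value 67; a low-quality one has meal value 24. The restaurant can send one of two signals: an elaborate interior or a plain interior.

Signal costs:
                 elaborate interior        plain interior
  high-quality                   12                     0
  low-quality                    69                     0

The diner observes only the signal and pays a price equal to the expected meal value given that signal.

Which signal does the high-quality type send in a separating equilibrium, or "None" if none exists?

Try high-quality → elaborate interior, low-quality → plain interior:
  If types separate, elaborate interior earns payment 67 and plain interior earns 24.
  High-quality: elaborate interior gives 67 − 12 = 55; plain interior gives 24 − 0 = 24. No deviation. ✓
  Low-quality: plain interior gives 24 − 0 = 24; elaborate interior gives 67 − 69 = -2. No deviation. ✓
Both hold — the high-quality type sends elaborate interior.

elaborate interior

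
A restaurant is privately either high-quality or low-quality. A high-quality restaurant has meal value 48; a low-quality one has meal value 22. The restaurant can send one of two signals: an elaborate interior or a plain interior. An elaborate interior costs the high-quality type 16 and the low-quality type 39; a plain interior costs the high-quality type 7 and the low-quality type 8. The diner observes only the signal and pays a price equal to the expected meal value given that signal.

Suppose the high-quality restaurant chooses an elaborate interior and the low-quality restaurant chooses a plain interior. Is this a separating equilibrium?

If types separate, elaborate interior earns payment 48 and plain interior earns 22.
High-quality: elaborate interior gives 48 − 16 = 32; plain interior gives 22 − 7 = 15. No deviation. ✓
Low-quality: plain interior gives 22 − 8 = 14; elaborate interior gives 48 − 39 = 9. No deviation. ✓
Both incentive constraints hold.

Yes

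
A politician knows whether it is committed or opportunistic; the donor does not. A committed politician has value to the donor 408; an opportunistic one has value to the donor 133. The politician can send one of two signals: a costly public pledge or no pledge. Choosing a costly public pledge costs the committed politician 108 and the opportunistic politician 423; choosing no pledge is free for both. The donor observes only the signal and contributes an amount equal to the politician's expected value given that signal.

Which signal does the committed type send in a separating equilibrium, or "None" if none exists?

pledge

Try committed → pledge, opportunistic → no pledge:
  Under separation the donor infers type exactly: pledge → committed (pays 408), no pledge → opportunistic (pays 133).
  Committed: pledge gives 408 − 108 = 300; no pledge gives 133 − 0 = 133. No deviation. ✓
  Opportunistic: no pledge gives 133 − 0 = 133; pledge gives 408 − 423 = -15. No deviation. ✓
Both hold — the committed type sends pledge.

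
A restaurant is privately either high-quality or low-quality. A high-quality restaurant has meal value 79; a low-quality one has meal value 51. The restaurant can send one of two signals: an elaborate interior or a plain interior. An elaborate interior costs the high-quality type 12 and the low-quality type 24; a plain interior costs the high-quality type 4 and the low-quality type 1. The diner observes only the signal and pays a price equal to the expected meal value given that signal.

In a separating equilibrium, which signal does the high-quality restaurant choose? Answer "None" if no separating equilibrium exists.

None

Try high-quality → elaborate interior, low-quality → plain interior:
  Under separation the diner infers type exactly: elaborate interior → high-quality (pays 79), plain interior → low-quality (pays 51).
  High-quality: elaborate interior gives 79 − 12 = 67; plain interior gives 51 − 4 = 47. No deviation. ✓
  Low-quality: plain interior gives 51 − 1 = 50; elaborate interior gives 79 − 24 = 55. Would deviate. ✗
Try high-quality → plain interior, low-quality → elaborate interior:
  Under separation the diner infers type exactly: plain interior → high-quality (pays 79), elaborate interior → low-quality (pays 51).
  High-quality: plain interior gives 79 − 4 = 75; elaborate interior gives 51 − 12 = 39. No deviation. ✓
  Low-quality: elaborate interior gives 51 − 24 = 27; plain interior gives 79 − 1 = 78. Would deviate. ✗
Neither assignment is incentive-compatible.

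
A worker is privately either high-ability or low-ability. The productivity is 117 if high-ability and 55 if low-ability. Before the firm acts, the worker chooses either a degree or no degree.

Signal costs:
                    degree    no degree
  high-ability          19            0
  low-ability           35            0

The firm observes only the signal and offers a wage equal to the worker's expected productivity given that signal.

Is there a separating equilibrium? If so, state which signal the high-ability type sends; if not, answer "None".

None

Try high-ability → degree, low-ability → no degree:
  Under separation the firm infers type exactly: degree → high-ability (pays 117), no degree → low-ability (pays 55).
  High-ability: degree gives 117 − 19 = 98; no degree gives 55 − 0 = 55. No deviation. ✓
  Low-ability: no degree gives 55 − 0 = 55; degree gives 117 − 35 = 82. Would deviate. ✗
Try high-ability → no degree, low-ability → degree:
  Under separation the firm infers type exactly: no degree → high-ability (pays 117), degree → low-ability (pays 55).
  High-ability: no degree gives 117 − 0 = 117; degree gives 55 − 19 = 36. No deviation. ✓
  Low-ability: degree gives 55 − 35 = 20; no degree gives 117 − 0 = 117. Would deviate. ✗
Neither assignment is incentive-compatible.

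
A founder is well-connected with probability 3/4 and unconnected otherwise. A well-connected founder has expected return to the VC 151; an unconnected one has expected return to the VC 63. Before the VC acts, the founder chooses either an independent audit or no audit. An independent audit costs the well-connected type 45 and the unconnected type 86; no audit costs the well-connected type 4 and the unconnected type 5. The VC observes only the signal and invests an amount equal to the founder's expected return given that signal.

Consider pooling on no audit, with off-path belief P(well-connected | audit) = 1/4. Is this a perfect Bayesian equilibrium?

Yes

On the equilibrium path (no audit) the VC holds the prior 3/4 and pays 3/4·151 + 1/4·63 = 129. Off-path (audit) belief 1/4 gives 1/4·151 + 3/4·63 = 85.
Well-connected: no audit gives 129 − 4 = 125; audit gives 85 − 45 = 40. Stays. ✓
Unconnected: no audit gives 129 − 5 = 124; audit gives 85 − 86 = -1. Stays. ✓
Beliefs are Bayes-consistent on-path and both types best-respond.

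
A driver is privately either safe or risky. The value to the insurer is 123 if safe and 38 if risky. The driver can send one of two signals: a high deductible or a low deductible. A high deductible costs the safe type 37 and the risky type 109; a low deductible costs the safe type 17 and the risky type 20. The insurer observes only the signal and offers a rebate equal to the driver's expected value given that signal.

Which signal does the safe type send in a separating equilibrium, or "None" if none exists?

Try safe → high deductible, risky → low deductible:
  Under separation the insurer infers type exactly: high deductible → safe (pays 123), low deductible → risky (pays 38).
  Safe: high deductible gives 123 − 37 = 86; low deductible gives 38 − 17 = 21. No deviation. ✓
  Risky: low deductible gives 38 − 20 = 18; high deductible gives 123 − 109 = 14. No deviation. ✓
Both hold — the safe type sends high deductible.

high deductible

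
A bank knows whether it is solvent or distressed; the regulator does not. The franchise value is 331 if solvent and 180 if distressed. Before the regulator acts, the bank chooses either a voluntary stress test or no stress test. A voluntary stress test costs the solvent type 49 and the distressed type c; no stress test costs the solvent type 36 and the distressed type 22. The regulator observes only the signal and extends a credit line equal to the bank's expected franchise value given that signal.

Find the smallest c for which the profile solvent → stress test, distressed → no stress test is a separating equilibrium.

173

Under separation: stress test → solvent (pays 331); no stress test → distressed (pays 180).
Solvent: 331 − 49 = 282 ≥ 180 − 36 = 144. Holds regardless of c. ✓
Distressed: 180 − 22 ≥ 331 − c, so c ≥ 331 − 158 = 173.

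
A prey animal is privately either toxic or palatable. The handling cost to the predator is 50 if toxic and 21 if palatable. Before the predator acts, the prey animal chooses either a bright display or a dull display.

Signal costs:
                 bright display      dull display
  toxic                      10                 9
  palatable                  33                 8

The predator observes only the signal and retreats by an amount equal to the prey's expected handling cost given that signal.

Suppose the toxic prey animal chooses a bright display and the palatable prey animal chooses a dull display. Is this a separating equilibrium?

No

If types separate, bright display earns payment 50 and dull display earns 21.
Toxic: bright display gives 50 − 10 = 40; dull display gives 21 − 9 = 12. No deviation. ✓
Palatable: dull display gives 21 − 8 = 13; bright display gives 50 − 33 = 17. Would deviate. ✗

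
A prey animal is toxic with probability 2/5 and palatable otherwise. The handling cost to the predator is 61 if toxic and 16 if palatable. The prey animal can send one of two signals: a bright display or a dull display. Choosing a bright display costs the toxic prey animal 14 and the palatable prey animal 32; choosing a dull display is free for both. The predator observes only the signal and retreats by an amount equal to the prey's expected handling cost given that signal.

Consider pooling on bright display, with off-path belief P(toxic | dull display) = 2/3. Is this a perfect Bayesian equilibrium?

On the equilibrium path (bright display) the predator holds the prior 2/5 and pays 2/5·61 + 3/5·16 = 34. Off-path (dull display) belief 2/3 gives 2/3·61 + 1/3·16 = 46.
Toxic: bright display gives 34 − 14 = 20; dull display gives 46 − 0 = 46. Deviates. ✗
Palatable: bright display gives 34 − 32 = 2; dull display gives 46 − 0 = 46. Deviates. ✗

No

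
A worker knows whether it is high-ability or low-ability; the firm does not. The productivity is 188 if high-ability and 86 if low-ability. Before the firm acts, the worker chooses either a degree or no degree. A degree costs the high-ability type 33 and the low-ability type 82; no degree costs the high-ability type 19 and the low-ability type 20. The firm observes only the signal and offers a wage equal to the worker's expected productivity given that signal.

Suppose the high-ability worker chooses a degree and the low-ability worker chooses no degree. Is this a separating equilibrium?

No

If types separate, degree earns payment 188 and no degree earns 86.
High-ability: degree gives 188 − 33 = 155; no degree gives 86 − 19 = 67. No deviation. ✓
Low-ability: no degree gives 86 − 20 = 66; degree gives 188 − 82 = 106. Would deviate. ✗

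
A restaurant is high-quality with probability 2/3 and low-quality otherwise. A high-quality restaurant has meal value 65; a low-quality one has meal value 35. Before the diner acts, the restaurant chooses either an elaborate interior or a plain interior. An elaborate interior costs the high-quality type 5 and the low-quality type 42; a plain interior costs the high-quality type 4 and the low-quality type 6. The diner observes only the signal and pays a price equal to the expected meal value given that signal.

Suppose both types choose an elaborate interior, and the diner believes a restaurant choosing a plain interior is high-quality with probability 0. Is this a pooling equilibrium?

No

At the pooled signal (elaborate interior) the diner holds the prior 2/3 and pays 2/3·65 + 1/3·35 = 55. Off-path (plain interior) belief 0 gives 0·65 + 1·35 = 35.
High-quality: elaborate interior gives 55 − 5 = 50; plain interior gives 35 − 4 = 31. Stays. ✓
Low-quality: elaborate interior gives 55 − 42 = 13; plain interior gives 35 − 6 = 29. Deviates. ✗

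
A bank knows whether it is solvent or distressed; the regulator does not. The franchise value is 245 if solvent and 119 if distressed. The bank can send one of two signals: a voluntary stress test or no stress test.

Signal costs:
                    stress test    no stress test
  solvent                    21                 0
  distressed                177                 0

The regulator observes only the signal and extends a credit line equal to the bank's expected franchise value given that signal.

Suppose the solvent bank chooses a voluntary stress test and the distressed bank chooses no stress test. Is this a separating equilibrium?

Under separation the regulator infers type exactly: stress test → solvent (pays 245), no stress test → distressed (pays 119).
Solvent: stress test gives 245 − 21 = 224; no stress test gives 119 − 0 = 119. No deviation. ✓
Distressed: no stress test gives 119 − 0 = 119; stress test gives 245 − 177 = 68. No deviation. ✓
Both incentive constraints hold.

Yes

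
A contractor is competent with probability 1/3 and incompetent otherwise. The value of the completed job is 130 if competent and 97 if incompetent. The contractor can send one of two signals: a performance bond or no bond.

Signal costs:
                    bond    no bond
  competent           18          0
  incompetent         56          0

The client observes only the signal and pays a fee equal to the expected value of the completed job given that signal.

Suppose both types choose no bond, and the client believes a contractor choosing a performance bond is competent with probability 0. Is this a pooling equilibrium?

Yes

At the pooled signal (no bond) the client holds the prior 1/3 and pays 1/3·130 + 2/3·97 = 108. Off-path (bond) belief 0 gives 0·130 + 1·97 = 97.
Competent: no bond gives 108 − 0 = 108; bond gives 97 − 18 = 79. Stays. ✓
Incompetent: no bond gives 108 − 0 = 108; bond gives 97 − 56 = 41. Stays. ✓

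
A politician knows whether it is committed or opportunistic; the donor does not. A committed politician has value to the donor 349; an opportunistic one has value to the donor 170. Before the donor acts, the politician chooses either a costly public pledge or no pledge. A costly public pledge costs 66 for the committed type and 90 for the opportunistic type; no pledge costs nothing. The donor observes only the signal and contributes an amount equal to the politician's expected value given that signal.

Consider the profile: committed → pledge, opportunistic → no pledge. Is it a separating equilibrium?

Under separation the donor infers type exactly: pledge → committed (pays 349), no pledge → opportunistic (pays 170).
Committed: pledge gives 349 − 66 = 283; no pledge gives 170 − 0 = 170. No deviation. ✓
Opportunistic: no pledge gives 170 − 0 = 170; pledge gives 349 − 90 = 259. Would deviate. ✗

No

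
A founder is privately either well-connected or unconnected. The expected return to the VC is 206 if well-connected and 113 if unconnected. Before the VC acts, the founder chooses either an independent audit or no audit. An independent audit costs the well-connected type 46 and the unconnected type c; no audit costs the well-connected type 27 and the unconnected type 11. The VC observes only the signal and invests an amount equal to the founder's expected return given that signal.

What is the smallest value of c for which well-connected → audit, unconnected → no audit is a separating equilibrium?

Under separation: audit → well-connected (pays 206); no audit → unconnected (pays 113).
Well-connected: 206 − 46 = 160 ≥ 113 − 27 = 86. Holds regardless of c. ✓
Unconnected: 113 − 11 ≥ 206 − c, so c ≥ 206 − 102 = 104.

104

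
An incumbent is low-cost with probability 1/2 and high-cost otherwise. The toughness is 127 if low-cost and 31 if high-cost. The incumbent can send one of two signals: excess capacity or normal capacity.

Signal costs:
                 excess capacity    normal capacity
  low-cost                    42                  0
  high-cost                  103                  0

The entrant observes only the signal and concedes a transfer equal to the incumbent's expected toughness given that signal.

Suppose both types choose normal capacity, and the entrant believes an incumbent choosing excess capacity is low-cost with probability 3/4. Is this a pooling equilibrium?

Yes

On the equilibrium path (normal capacity) the entrant holds the prior 1/2 and pays 1/2·127 + 1/2·31 = 79. Off-path (excess capacity) belief 3/4 gives 3/4·127 + 1/4·31 = 103.
Low-cost: normal capacity gives 79 − 0 = 79; excess capacity gives 103 − 42 = 61. Stays. ✓
High-cost: normal capacity gives 79 − 0 = 79; excess capacity gives 103 − 103 = 0. Stays. ✓
Beliefs are Bayes-consistent on-path and both types best-respond.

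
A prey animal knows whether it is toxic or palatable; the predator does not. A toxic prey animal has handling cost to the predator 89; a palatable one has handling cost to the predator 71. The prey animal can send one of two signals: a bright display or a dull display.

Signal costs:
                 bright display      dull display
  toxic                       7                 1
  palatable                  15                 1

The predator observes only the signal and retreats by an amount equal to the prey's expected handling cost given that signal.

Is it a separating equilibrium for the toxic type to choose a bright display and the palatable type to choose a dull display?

No

Under separation the predator infers type exactly: bright display → toxic (pays 89), dull display → palatable (pays 71).
Toxic: bright display gives 89 − 7 = 82; dull display gives 71 − 1 = 70. No deviation. ✓
Palatable: dull display gives 71 − 1 = 70; bright display gives 89 − 15 = 74. Would deviate. ✗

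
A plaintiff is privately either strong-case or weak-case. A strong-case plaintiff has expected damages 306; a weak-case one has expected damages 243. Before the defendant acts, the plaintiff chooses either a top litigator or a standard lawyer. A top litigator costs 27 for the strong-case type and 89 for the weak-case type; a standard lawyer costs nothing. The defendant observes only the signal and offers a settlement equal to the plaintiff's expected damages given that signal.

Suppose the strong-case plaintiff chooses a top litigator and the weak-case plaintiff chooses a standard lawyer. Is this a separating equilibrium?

Yes

If types separate, top litigator earns payment 306 and standard lawyer earns 243.
Strong-case: top litigator gives 306 − 27 = 279; standard lawyer gives 243 − 0 = 243. No deviation. ✓
Weak-case: standard lawyer gives 243 − 0 = 243; top litigator gives 306 − 89 = 217. No deviation. ✓
Neither type gains from mimicking the other.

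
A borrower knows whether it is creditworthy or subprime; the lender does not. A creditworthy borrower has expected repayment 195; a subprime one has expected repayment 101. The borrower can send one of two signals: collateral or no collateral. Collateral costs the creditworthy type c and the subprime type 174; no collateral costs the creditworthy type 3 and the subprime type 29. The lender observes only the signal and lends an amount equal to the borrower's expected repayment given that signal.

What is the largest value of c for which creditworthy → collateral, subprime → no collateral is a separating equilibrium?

Under separation: collateral → creditworthy (pays 195); no collateral → subprime (pays 101).
Subprime: 101 − 29 = 72 ≥ 195 − 174 = 21. Holds regardless of c. ✓
Creditworthy: 195 − c ≥ 101 − 3, so c ≤ 195 − 98 = 97.

97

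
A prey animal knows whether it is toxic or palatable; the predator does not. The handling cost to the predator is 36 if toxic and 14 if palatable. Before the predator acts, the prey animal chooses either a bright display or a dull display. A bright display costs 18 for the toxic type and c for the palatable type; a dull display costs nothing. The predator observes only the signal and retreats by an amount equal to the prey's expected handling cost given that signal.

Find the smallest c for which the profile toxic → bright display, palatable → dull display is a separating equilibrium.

Under separation: bright display → toxic (pays 36); dull display → palatable (pays 14).
Toxic: 36 − 18 = 18 ≥ 14 − 0 = 14. Holds regardless of c. ✓
Palatable: 14 − 0 ≥ 36 − c, so c ≥ 36 − 14 = 22.

22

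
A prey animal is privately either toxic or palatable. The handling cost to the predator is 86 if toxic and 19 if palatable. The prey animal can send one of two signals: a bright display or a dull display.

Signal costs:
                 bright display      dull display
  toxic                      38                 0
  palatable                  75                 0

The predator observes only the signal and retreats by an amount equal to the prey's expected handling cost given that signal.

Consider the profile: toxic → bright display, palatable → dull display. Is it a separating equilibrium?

Under separation the predator infers type exactly: bright display → toxic (pays 86), dull display → palatable (pays 19).
Toxic: bright display gives 86 − 38 = 48; dull display gives 19 − 0 = 19. No deviation. ✓
Palatable: dull display gives 19 − 0 = 19; bright display gives 86 − 75 = 11. No deviation. ✓
Neither type gains from mimicking the other.

Yes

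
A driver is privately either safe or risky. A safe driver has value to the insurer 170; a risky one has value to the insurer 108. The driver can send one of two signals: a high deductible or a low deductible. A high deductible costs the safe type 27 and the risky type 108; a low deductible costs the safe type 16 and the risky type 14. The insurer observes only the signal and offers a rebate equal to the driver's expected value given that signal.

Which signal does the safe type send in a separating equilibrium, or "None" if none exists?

high deductible

Try safe → high deductible, risky → low deductible:
  If types separate, high deductible earns payment 170 and low deductible earns 108.
  Safe: high deductible gives 170 − 27 = 143; low deductible gives 108 − 16 = 92. No deviation. ✓
  Risky: low deductible gives 108 − 14 = 94; high deductible gives 170 − 108 = 62. No deviation. ✓
Both hold — the safe type sends high deductible.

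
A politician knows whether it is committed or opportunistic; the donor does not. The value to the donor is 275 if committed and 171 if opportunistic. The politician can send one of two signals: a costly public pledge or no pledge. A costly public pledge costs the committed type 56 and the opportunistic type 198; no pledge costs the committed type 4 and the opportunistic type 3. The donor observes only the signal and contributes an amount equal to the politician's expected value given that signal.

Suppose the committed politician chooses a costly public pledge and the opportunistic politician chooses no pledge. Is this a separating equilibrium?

Yes

If types separate, pledge earns payment 275 and no pledge earns 171.
Committed: pledge gives 275 − 56 = 219; no pledge gives 171 − 4 = 167. No deviation. ✓
Opportunistic: no pledge gives 171 − 3 = 168; pledge gives 275 − 198 = 77. No deviation. ✓
Neither type gains from mimicking the other.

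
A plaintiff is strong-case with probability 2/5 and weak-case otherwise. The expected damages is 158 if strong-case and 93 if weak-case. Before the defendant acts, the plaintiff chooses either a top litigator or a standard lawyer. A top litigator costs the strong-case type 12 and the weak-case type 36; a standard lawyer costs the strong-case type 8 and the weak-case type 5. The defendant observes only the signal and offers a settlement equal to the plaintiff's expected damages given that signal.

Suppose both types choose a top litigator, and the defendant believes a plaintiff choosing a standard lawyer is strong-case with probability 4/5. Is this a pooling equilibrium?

No

At the pooled signal (top litigator) the defendant holds the prior 2/5 and pays 2/5·158 + 3/5·93 = 119. Off-path (standard lawyer) belief 4/5 gives 4/5·158 + 1/5·93 = 145.
Strong-case: top litigator gives 119 − 12 = 107; standard lawyer gives 145 − 8 = 137. Deviates. ✗
Weak-case: top litigator gives 119 − 36 = 83; standard lawyer gives 145 − 5 = 140. Deviates. ✗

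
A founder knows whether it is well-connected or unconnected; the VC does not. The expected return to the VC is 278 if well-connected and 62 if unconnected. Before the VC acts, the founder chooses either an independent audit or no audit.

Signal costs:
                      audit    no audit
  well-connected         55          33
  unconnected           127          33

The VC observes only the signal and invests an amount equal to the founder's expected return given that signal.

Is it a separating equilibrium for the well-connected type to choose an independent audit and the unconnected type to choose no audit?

No

Under separation the VC infers type exactly: audit → well-connected (pays 278), no audit → unconnected (pays 62).
Well-connected: audit gives 278 − 55 = 223; no audit gives 62 − 33 = 29. No deviation. ✓
Unconnected: no audit gives 62 − 33 = 29; audit gives 278 − 127 = 151. Would deviate. ✗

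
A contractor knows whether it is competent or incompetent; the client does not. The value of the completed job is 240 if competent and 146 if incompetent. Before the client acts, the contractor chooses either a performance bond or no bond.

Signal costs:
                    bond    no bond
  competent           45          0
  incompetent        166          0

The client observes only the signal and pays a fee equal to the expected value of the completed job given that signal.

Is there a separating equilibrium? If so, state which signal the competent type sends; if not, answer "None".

bond

Try competent → bond, incompetent → no bond:
  If types separate, bond earns payment 240 and no bond earns 146.
  Competent: bond gives 240 − 45 = 195; no bond gives 146 − 0 = 146. No deviation. ✓
  Incompetent: no bond gives 146 − 0 = 146; bond gives 240 − 166 = 74. No deviation. ✓
Both hold — the competent type sends bond.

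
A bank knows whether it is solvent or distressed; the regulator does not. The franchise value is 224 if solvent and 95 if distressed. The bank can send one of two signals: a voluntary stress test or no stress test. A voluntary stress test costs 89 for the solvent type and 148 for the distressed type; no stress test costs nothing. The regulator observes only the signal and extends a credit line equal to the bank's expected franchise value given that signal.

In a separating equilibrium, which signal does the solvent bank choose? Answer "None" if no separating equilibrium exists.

Try solvent → stress test, distressed → no stress test:
  If types separate, stress test earns payment 224 and no stress test earns 95.
  Solvent: stress test gives 224 − 89 = 135; no stress test gives 95 − 0 = 95. No deviation. ✓
  Distressed: no stress test gives 95 − 0 = 95; stress test gives 224 − 148 = 76. No deviation. ✓
Both hold — the solvent type sends stress test.

stress test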